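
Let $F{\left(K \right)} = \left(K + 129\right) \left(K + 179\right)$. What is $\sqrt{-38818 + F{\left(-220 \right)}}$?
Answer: $i \sqrt{35087} \approx 187.32 i$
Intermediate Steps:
$F{\left(K \right)} = \left(129 + K\right) \left(179 + K\right)$
$\sqrt{-38818 + F{\left(-220 \right)}} = \sqrt{-38818 + \left(23091 + \left(-220\right)^{2} + 308 \left(-220\right)\right)} = \sqrt{-38818 + \left(23091 + 48400 - 67760\right)} = \sqrt{-38818 + 3731} = \sqrt{-35087} = i \sqrt{35087}$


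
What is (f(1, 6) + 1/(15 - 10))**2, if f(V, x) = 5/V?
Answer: 676/25 ≈ 27.040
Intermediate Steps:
(f(1, 6) + 1/(15 - 10))**2 = (5/1 + 1/(15 - 10))**2 = (5*1 + 1/5)**2 = (5 + 1/5)**2 = (26/5)**2 = 676/25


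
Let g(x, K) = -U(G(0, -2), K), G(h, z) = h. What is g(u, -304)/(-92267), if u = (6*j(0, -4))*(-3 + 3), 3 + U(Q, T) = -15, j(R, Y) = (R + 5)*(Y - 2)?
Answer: -18/92267 ≈ -0.00019509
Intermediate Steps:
j(R, Y) = (-2 + Y)*(5 + R) (j(R, Y) = (5 + R)*(-2 + Y) = (-2 + Y)*(5 + R))
U(Q, T) = -18 (U(Q, T) = -3 - 15 = -18)
u = 0 (u = (6*(-10 - 2*0 + 5*(-4) + 0*(-4)))*(-3 + 3) = (6*(-10 + 0 - 20 + 0))*0 = (6*(-30))*0 = -180*0 = 0)
g(x, K) = 18 (g(x, K) = -1*(-18) = 18)
g(u, -304)/(-92267) = 18/(-92267) = 18*(-1/92267) = -18/92267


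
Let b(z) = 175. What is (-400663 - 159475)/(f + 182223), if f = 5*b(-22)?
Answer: -280069/91549 ≈ -3.0592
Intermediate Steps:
f = 875 (f = 5*175 = 875)
(-400663 - 159475)/(f + 182223) = (-400663 - 159475)/(875 + 182223) = -560138/183098 = -560138*1/183098 = -280069/91549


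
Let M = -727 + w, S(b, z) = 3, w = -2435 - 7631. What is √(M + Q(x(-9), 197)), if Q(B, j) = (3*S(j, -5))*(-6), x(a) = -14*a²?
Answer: I*√10847 ≈ 104.15*I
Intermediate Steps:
w = -10066
Q(B, j) = -54 (Q(B, j) = (3*3)*(-6) = 9*(-6) = -54)
M = -10793 (M = -727 - 10066 = -10793)
√(M + Q(x(-9), 197)) = √(-10793 - 54) = √(-10847) = I*√10847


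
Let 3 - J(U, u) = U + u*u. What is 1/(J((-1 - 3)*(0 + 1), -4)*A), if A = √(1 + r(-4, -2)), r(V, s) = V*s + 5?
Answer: -√14/126 ≈ -0.029696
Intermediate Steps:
r(V, s) = 5 + V*s
J(U, u) = 3 - U - u² (J(U, u) = 3 - (U + u*u) = 3 - (U + u²) = 3 + (-U - u²) = 3 - U - u²)
A = √14 (A = √(1 + (5 - 4*(-2))) = √(1 + (5 + 8)) = √(1 + 13) = √14 ≈ 3.7417)
1/(J((-1 - 3)*(0 + 1), -4)*A) = 1/((3 - (-1 - 3)*(0 + 1) - 1*(-4)²)*√14) = 1/((3 - (-4) - 1*16)*√14) = 1/((3 - 1*(-4) - 16)*√14) = 1/((3 + 4 - 16)*√14) = 1/(-9*√14) = -√14/126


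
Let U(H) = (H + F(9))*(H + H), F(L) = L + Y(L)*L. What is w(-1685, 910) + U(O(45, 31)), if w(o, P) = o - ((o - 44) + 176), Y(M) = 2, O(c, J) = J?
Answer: 3464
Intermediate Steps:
F(L) = 3*L (F(L) = L + 2*L = 3*L)
U(H) = 2*H*(27 + H) (U(H) = (H + 3*9)*(H + H) = (H + 27)*(2*H) = (27 + H)*(2*H) = 2*H*(27 + H))
w(o, P) = -132 (w(o, P) = o - ((-44 + o) + 176) = o - (132 + o) = o + (-132 - o) = -132)
w(-1685, 910) + U(O(45, 31)) = -132 + 2*31*(27 + 31) = -132 + 2*31*58 = -132 + 3596 = 3464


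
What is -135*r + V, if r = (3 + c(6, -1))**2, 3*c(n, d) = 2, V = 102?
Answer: -1713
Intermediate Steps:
c(n, d) = 2/3 (c(n, d) = (1/3)*2 = 2/3)
r = 121/9 (r = (3 + 2/3)**2 = (11/3)**2 = 121/9 ≈ 13.444)
-135*r + V = -135*121/9 + 102 = -1815 + 102 = -1713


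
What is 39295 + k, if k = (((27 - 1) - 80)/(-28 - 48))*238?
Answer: 749818/19 ≈ 39464.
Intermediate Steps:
k = 3213/19 (k = ((26 - 80)/(-76))*238 = -54*(-1/76)*238 = (27/38)*238 = 3213/19 ≈ 169.11)
39295 + k = 39295 + 3213/19 = 749818/19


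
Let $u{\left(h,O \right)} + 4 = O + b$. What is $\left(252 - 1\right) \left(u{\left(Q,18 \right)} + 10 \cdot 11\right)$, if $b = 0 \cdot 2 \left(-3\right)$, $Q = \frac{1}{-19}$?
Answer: $31124$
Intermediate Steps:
$Q = - \frac{1}{19} \approx -0.052632$
$b = 0$ ($b = 0 \left(-3\right) = 0$)
$u{\left(h,O \right)} = -4 + O$ ($u{\left(h,O \right)} = -4 + \left(O + 0\right) = -4 + O$)
$\left(252 - 1\right) \left(u{\left(Q,18 \right)} + 10 \cdot 11\right) = \left(252 - 1\right) \left(\left(-4 + 18\right) + 10 \cdot 11\right) = \left(252 - 1\right) \left(14 + 110\right) = 251 \cdot 124 = 31124$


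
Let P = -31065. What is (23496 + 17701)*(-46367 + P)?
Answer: -3189966104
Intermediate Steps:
(23496 + 17701)*(-46367 + P) = (23496 + 17701)*(-46367 - 31065) = 41197*(-77432) = -3189966104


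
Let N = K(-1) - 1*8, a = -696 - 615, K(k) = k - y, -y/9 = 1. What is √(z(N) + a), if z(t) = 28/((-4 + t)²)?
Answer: I*√5237/2 ≈ 36.184*I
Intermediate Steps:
y = -9 (y = -9*1 = -9)
K(k) = 9 + k (K(k) = k - 1*(-9) = k + 9 = 9 + k)
a = -1311
N = 0 (N = (9 - 1) - 1*8 = 8 - 8 = 0)
z(t) = 28/(-4 + t)²
√(z(N) + a) = √(28/(-4 + 0)² - 1311) = √(28/(-4)² - 1311) = √(28*(1/16) - 1311) = √(7/4 - 1311) = √(-5237/4) = I*√5237/2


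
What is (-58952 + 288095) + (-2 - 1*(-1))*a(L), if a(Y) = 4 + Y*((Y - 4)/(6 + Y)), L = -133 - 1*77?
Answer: 3899108/17 ≈ 2.2936e+5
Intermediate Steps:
L = -210 (L = -133 - 77 = -210)
a(Y) = 4 + Y*(-4 + Y)/(6 + Y) (a(Y) = 4 + Y*((-4 + Y)/(6 + Y)) = 4 + Y*(-4 + Y)/(6 + Y))
(-58952 + 288095) + (-2 - 1*(-1))*a(L) = (-58952 + 288095) + (-2 - 1*(-1))*((24 + (-210)²)/(6 - 210)) = 229143 + (-2 + 1)*((24 + 44100)/(-204)) = 229143 - (-1)*44124/204 = 229143 - 1*(-3677/17) = 229143 + 3677/17 = 3899108/17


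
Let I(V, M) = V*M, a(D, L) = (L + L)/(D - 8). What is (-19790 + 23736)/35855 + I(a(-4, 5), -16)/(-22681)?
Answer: 267063478/2439681765 ≈ 0.10947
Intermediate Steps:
a(D, L) = 2*L/(-8 + D) (a(D, L) = (2*L)/(-8 + D) = 2*L/(-8 + D))
I(V, M) = M*V
(-19790 + 23736)/35855 + I(a(-4, 5), -16)/(-22681) = (-19790 + 23736)/35855 - 32*5/(-8 - 4)/(-22681) = 3946*(1/35855) - 32*5/(-12)*(-1/22681) = 3946/35855 - 32*5*(-1)/12*(-1/22681) = 3946/35855 - 16*(-5/6)*(-1/22681) = 3946/35855 + (40/3)*(-1/22681) = 3946/35855 - 40/68043 = 267063478/2439681765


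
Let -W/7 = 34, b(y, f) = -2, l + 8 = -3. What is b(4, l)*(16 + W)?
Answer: 444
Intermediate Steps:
l = -11 (l = -8 - 3 = -11)
W = -238 (W = -7*34 = -238)
b(4, l)*(16 + W) = -2*(16 - 238) = -2*(-222) = 444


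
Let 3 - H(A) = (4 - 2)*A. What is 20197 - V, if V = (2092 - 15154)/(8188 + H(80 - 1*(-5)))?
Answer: 162013199/8021 ≈ 20199.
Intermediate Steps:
H(A) = 3 - 2*A (H(A) = 3 - (4 - 2)*A = 3 - 2*A)
V = -13062/8021 (V = (2092 - 15154)/(8188 + (3 - 2*(80 - 1*(-5)))) = -13062/(8188 + (3 - 2*(80 + 5))) = -13062/(8188 + (3 - 2*85)) = -13062/(8188 + (3 - 170)) = -13062/(8188 - 167) = -13062/8021 ≈ -1.6285)
20197 - V = 20197 - 1*(-13062/8021) = 20197 + 13062/8021 = 162013199/8021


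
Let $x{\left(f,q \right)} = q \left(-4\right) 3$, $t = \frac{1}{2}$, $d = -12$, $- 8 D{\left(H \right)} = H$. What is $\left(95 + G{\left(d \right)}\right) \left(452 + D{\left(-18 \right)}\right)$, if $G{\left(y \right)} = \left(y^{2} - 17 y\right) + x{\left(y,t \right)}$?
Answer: $\frac{794029}{4} \approx 1.9851 \cdot 10^{5}$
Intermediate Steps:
$D{\left(H \right)} = - \frac{H}{8}$
$t = \frac{1}{2} \approx 0.5$
$x{\left(f,q \right)} = - 12 q$ ($x{\left(f,q \right)} = - 4 q 3 = - 12 q$)
$G{\left(y \right)} = -6 + y^{2} - 17 y$ ($G{\left(y \right)} = \left(y^{2} - 17 y\right) - 6 = -6 + y^{2} - 17 y$)
$\left(95 + G{\left(d \right)}\right) \left(452 + D{\left(-18 \right)}\right) = \left(95 - \left(-198 - 144\right)\right) \left(452 - - \frac{9}{4}\right) = \left(95 + \left(-6 + 144 + 204\right)\right) \left(452 + \frac{9}{4}\right) = \left(95 + 342\right) \frac{1817}{4} = 437 \cdot \frac{1817}{4} = \frac{794029}{4}$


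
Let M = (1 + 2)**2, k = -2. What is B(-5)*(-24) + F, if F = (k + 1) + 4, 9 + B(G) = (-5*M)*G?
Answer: -5181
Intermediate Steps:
M = 9 (M = 3**2 = 9)
B(G) = -9 - 45*G (B(G) = -9 + (-5*9)*G = -9 - 45*G)
F = 3 (F = (-2 + 1) + 4 = -1 + 4 = 3)
B(-5)*(-24) + F = (-9 - 45*(-5))*(-24) + 3 = (-9 + 225)*(-24) + 3 = 216*(-24) + 3 = -5184 + 3 = -5181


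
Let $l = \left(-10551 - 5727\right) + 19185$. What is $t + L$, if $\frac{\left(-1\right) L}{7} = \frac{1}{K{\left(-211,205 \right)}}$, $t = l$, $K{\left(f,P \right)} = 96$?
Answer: $\frac{279065}{96} \approx 2906.9$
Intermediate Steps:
$l = 2907$ ($l = \left(-10551 - 5727\right) + 19185 = -16278 + 19185 = 2907$)
$t = 2907$
$L = - \frac{7}{96} \approx -0.072917$
$t + L = 2907 - \frac{7}{96} = \frac{279065}{96}$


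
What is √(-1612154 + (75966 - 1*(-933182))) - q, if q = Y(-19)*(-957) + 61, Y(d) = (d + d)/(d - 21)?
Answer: 16963/20 + I*√603006 ≈ 848.15 + 776.53*I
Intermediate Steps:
Y(d) = 2*d/(-21 + d) (Y(d) = (2*d)/(-21 + d) = 2*d/(-21 + d))
q = -16963/20 (q = (2*(-19)/(-21 - 19))*(-957) + 61 = (2*(-19)/(-40))*(-957) + 61 = (2*(-19)*(-1/40))*(-957) + 61 = (19/20)*(-957) + 61 = -18183/20 + 61 = -16963/20 ≈ -848.15)
√(-1612154 + (75966 - 1*(-933182))) - q = √(-1612154 + (75966 - 1*(-933182))) - 1*(-16963/20) = √(-1612154 + (75966 + 933182)) + 16963/20 = √(-1612154 + 1009148) + 16963/20 = √(-603006) + 16963/20 = I*√603006 + 16963/20 = 16963/20 + I*√603006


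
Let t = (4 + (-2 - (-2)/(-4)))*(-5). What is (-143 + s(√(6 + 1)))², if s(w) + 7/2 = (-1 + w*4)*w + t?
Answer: (126 + √7)² ≈ 16550.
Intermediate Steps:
t = -15/2 (t = (4 + (-2 - (-2)*(-1)/4))*(-5) = (4 + (-2 - 1*½))*(-5) = (4 + (-2 - ½))*(-5) = (4 - 5/2)*(-5) = (3/2)*(-5) = -15/2 ≈ -7.5000)
s(w) = -11 + w*(-1 + 4*w) (s(w) = -7/2 + ((-1 + w*4)*w - 15/2) = -7/2 + ((-1 + 4*w)*w - 15/2) = -7/2 + (w*(-1 + 4*w) - 15/2) = -7/2 + (-15/2 + w*(-1 + 4*w)) = -11 + w*(-1 + 4*w))
(-143 + s(√(6 + 1)))² = (-143 + (-11 - √(6 + 1) + 4*(√(6 + 1))²))² = (-143 + (-11 - √7 + 4*(√7)²))² = (-143 + (-11 - √7 + 4*7))² = (-143 + (-11 - √7 + 28))² = (-143 + (17 - √7))² = (-126 - √7)²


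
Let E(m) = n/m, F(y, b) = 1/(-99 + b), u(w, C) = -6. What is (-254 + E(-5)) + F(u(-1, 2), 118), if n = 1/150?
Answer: -3618769/14250 ≈ -253.95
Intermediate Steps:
n = 1/150 ≈ 0.0066667
E(m) = 1/(150*m)
(-254 + E(-5)) + F(u(-1, 2), 118) = (-254 + (1/150)/(-5)) + 1/(-99 + 118) = (-254 + (1/150)*(-1/5)) + 1/19 = (-254 - 1/750) + 1/19 = -190501/750 + 1/19 = -3618769/14250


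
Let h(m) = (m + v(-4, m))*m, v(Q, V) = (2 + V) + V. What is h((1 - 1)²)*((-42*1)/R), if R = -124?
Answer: 0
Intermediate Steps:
v(Q, V) = 2 + 2*V
h(m) = m*(2 + 3*m) (h(m) = (m + (2 + 2*m))*m = (2 + 3*m)*m = m*(2 + 3*m))
h((1 - 1)²)*((-42*1)/R) = ((1 - 1)²*(2 + 3*(1 - 1)²))*(-42*1/(-124)) = (0²*(2 + 3*0²))*(-42*(-1/124)) = (0*(2 + 3*0))*(21/62) = (0*(2 + 0))*(21/62) = (0*2)*(21/62) = 0*(21/62) = 0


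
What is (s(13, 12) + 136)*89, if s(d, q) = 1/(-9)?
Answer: 108847/9 ≈ 12094.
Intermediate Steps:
s(d, q) = -1/9
(s(13, 12) + 136)*89 = (-1/9 + 136)*89 = (1223/9)*89 = 108847/9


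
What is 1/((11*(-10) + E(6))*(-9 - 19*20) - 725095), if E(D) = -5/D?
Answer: -6/4091885 ≈ -1.4663e-6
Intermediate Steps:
1/((11*(-10) + E(6))*(-9 - 19*20) - 725095) = 1/((11*(-10) - 5/6)*(-9 - 19*20) - 725095) = 1/((-110 - 5*⅙)*(-9 - 380) - 725095) = 1/((-110 - ⅚)*(-389) - 725095) = 1/(-665/6*(-389) - 725095) = 1/(258685/6 - 725095) = 1/(-4091885/6) = -6/4091885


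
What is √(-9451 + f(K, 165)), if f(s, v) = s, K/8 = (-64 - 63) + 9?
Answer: 3*I*√1155 ≈ 101.96*I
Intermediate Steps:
K = -944 (K = 8*((-64 - 63) + 9) = 8*(-127 + 9) = 8*(-118) = -944)
√(-9451 + f(K, 165)) = √(-9451 - 944) = √(-10395) = 3*I*√1155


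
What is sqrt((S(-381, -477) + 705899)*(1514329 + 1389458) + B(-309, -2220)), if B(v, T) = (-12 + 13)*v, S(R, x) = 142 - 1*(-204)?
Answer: sqrt(2050785049506) ≈ 1.4321e+6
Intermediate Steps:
S(R, x) = 346 (S(R, x) = 142 + 204 = 346)
B(v, T) = v (B(v, T) = 1*v = v)
sqrt((S(-381, -477) + 705899)*(1514329 + 1389458) + B(-309, -2220)) = sqrt((346 + 705899)*(1514329 + 1389458) - 309) = sqrt(706245*2903787 - 309) = sqrt(2050785049815 - 309) = sqrt(2050785049506)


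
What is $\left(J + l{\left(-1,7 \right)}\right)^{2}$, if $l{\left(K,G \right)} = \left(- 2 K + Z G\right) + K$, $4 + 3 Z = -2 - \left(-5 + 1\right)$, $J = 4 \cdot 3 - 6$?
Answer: $\frac{49}{9} \approx 5.4444$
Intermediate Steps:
$J = 6$ ($J = 12 - 6 = 6$)
$Z = - \frac{2}{3}$ ($Z = - \frac{4}{3} + \frac{-2 - \left(-5 + 1\right)}{3} = - \frac{4}{3} + \frac{-2 - -4}{3} = - \frac{4}{3} + \frac{-2 + 4}{3} = - \frac{4}{3} + \frac{1}{3} \cdot 2 = - \frac{4}{3} + \frac{2}{3} = - \frac{2}{3} \approx -0.66667$)
$l{\left(K,G \right)} = - K - \frac{2 G}{3}$ ($l{\left(K,G \right)} = \left(- 2 K - \frac{2 G}{3}\right) + K = - K - \frac{2 G}{3}$)
$\left(J + l{\left(-1,7 \right)}\right)^{2} = \left(6 - \frac{11}{3}\right)^{2} = \left(\frac{7}{3}\right)^{2} = \frac{49}{9}$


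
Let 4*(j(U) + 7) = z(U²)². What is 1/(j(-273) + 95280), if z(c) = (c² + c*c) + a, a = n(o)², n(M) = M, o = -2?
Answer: 1/30853268359048511922 ≈ 3.2411e-20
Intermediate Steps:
a = 4 (a = (-2)² = 4)
z(c) = 4 + 2*c² (z(c) = (c² + c*c) + 4 = (c² + c²) + 4 = 2*c² + 4 = 4 + 2*c²)
j(U) = -7 + (4 + 2*U⁴)²/4 (j(U) = -7 + (4 + 2*(U²)²)²/4 = -7 + (4 + 2*U⁴)²/4)
1/(j(-273) + 95280) = 1/((-7 + (2 + (-273)⁴)²) + 95280) = 1/((-7 + (2 + 5554571841)²) + 95280) = 1/((-7 + 5554571843²) + 95280) = 1/((-7 + 30853268359048416649) + 95280) = 1/(30853268359048416642 + 95280) = 1/30853268359048511922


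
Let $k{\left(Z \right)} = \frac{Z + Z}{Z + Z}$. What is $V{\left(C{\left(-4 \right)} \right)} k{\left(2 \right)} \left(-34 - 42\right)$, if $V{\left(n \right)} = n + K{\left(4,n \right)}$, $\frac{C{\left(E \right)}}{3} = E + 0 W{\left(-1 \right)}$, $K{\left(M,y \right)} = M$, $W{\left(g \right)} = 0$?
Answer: $608$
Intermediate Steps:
$k{\left(Z \right)} = 1$ ($k{\left(Z \right)} = \frac{2 Z}{2 Z} = 2 Z \frac{1}{2 Z} = 1$)
$C{\left(E \right)} = 3 E$ ($C{\left(E \right)} = 3 \left(E + 0 \cdot 0\right) = 3 \left(E + 0\right) = 3 E$)
$V{\left(n \right)} = 4 + n$ ($V{\left(n \right)} = n + 4 = 4 + n$)
$V{\left(C{\left(-4 \right)} \right)} k{\left(2 \right)} \left(-34 - 42\right) = \left(4 + 3 \left(-4\right)\right) 1 \left(-34 - 42\right) = \left(4 - 12\right) 1 \left(-76\right) = \left(-8\right) 1 \left(-76\right) = \left(-8\right) \left(-76\right) = 608$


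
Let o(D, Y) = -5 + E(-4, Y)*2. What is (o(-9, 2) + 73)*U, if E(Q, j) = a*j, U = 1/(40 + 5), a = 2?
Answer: 76/45 ≈ 1.6889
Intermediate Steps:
U = 1/45 ≈ 0.022222
E(Q, j) = 2*j
o(D, Y) = -5 + 4*Y (o(D, Y) = -5 + (2*Y)*2 = -5 + 4*Y)
(o(-9, 2) + 73)*U = ((-5 + 4*2) + 73)*(1/45) = ((-5 + 8) + 73)*(1/45) = (3 + 73)*(1/45) = 76*(1/45) = 76/45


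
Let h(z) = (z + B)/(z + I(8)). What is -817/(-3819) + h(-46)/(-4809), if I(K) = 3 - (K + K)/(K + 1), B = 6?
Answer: 27754267/129847809 ≈ 0.21374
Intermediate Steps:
I(K) = 3 - 2*K/(1 + K)
h(z) = (6 + z)/(11/9 + z) (h(z) = (z + 6)/(z + (3 + 8)/(1 + 8)) = (6 + z)/(z + 11/9) = (6 + z)/(11/9 + z))
-817/(-3819) + h(-46)/(-4809) = -817/(-3819) + (9*(6 - 46)/(11 + 9*(-46)))/(-4809) = -817*(-1/3819) + (9*(-40)/(11 - 414))*(-1/4809) = 43/201 + (9*(-40)/(-403))*(-1/4809) = 43/201 + (9*(-1/403)*(-40))*(-1/4809) = 43/201 + (360/403)*(-1/4809) = 43/201 - 120/646009 = 27754267/129847809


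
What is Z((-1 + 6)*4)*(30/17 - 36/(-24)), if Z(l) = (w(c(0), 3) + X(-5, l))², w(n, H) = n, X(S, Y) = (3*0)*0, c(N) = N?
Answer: 0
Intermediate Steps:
X(S, Y) = 0 (X(S, Y) = 0*0 = 0)
Z(l) = 0 (Z(l) = (0 + 0)² = 0² = 0)
Z((-1 + 6)*4)*(30/17 - 36/(-24)) = 0*(30/17 - 36/(-24)) = 0*(30*(1/17) - 36*(-1/24)) = 0*(30/17 + 3/2) = 0*(111/34) = 0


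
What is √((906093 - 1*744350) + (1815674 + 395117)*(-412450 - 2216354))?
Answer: I*√5811736062221 ≈ 2.4108e+6*I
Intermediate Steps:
√((906093 - 1*744350) + (1815674 + 395117)*(-412450 - 2216354)) = √((906093 - 744350) + 2210791*(-2628804)) = √(161743 - 5811736223964) = √(-5811736062221) = I*√5811736062221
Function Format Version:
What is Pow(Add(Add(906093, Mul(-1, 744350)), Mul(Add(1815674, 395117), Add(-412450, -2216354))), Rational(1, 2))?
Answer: Mul(I, Pow(5811736062221, Rational(1, 2))) ≈ Mul(2.4108e+6, I)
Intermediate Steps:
Pow(Add(Add(906093, Mul(-1, 744350)), Mul(Add(1815674, 395117), Add(-412450, -2216354))), Rational(1, 2)) = Pow(Add(Add(906093, -744350), Mul(2210791, -2628804)), Rational(1, 2)) = Pow(Add(161743, -5811736223964), Rational(1, 2)) = Pow(-5811736062221, Rational(1, 2)) = Mul(I, Pow(5811736062221, Rational(1, 2)))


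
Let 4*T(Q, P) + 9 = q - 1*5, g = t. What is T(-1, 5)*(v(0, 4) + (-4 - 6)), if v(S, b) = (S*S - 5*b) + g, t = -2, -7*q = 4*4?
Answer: 912/7 ≈ 130.29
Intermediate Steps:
q = -16/7 (q = -4*4/7 = -1/7*16 = -16/7 ≈ -2.2857)
g = -2
v(S, b) = -2 + S**2 - 5*b (v(S, b) = (S*S - 5*b) - 2 = (S**2 - 5*b) - 2 = -2 + S**2 - 5*b)
T(Q, P) = -57/14 (T(Q, P) = -9/4 + (-16/7 - 1*5)/4 = -9/4 + (-16/7 - 5)/4 = -9/4 + (1/4)*(-51/7) = -9/4 - 51/28 = -57/14)
T(-1, 5)*(v(0, 4) + (-4 - 6)) = -57*((-2 + 0**2 - 5*4) + (-4 - 6))/14 = -57*((-2 + 0 - 20) - 10)/14 = -57*(-22 - 10)/14 = -57/14*(-32) = 912/7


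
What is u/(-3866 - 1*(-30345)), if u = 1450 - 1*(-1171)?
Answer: 2621/26479 ≈ 0.098984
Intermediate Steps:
u = 2621 (u = 1450 + 1171 = 2621)
u/(-3866 - 1*(-30345)) = 2621/(-3866 - 1*(-30345)) = 2621/(-3866 + 30345) = 2621/26479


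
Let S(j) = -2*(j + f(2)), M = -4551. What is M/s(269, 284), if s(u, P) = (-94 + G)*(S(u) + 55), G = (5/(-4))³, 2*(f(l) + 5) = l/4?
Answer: -194176/1938509 ≈ -0.10017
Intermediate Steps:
f(l) = -5 + l/8 (f(l) = -5 + (l/4)/2 = -5 + l/8)
S(j) = 19/2 - 2*j (S(j) = -2*(j + (-5 + (⅛)*2)) = -2*(j + (-5 + ¼)) = -2*(j - 19/4) = -2*(-19/4 + j) = 19/2 - 2*j)
G = -125/64 (G = (5*(-¼))³ = (-5/4)³ = -125/64 ≈ -1.9531)
s(u, P) = -792189/128 + 6141*u/32 (s(u, P) = (-94 - 125/64)*((19/2 - 2*u) + 55) = -6141*(129/2 - 2*u)/64 = -792189/128 + 6141*u/32)
M/s(269, 284) = -4551/(-792189/128 + (6141/32)*269) = -4551/(-792189/128 + 1651929/32) = -4551/5815527/128 = -4551*128/5815527 = -194176/1938509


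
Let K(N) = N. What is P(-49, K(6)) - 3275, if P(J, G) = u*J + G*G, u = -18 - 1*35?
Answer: -642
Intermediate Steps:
u = -53 (u = -18 - 35 = -53)
P(J, G) = G**2 - 53*J (P(J, G) = -53*J + G*G = -53*J + G**2 = G**2 - 53*J)
P(-49, K(6)) - 3275 = (6**2 - 53*(-49)) - 3275 = (36 + 2597) - 3275 = 2633 - 3275 = -642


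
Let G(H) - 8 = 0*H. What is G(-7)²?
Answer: 64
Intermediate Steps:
G(H) = 8 (G(H) = 8 + 0*H = 8 + 0 = 8)
G(-7)² = 8² = 64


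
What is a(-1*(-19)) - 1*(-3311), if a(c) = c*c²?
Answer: 10170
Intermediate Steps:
a(c) = c³
a(-1*(-19)) - 1*(-3311) = (-1*(-19))³ - 1*(-3311) = 19³ + 3311 = 6859 + 3311 = 10170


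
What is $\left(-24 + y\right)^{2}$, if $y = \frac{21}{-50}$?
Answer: $\frac{1490841}{2500} \approx 596.34$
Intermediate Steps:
$y = - \frac{21}{50}$ ($y = 21 \left(- \frac{1}{50}\right) = - \frac{21}{50} \approx -0.42$)
$\left(-24 + y\right)^{2} = \left(-24 - \frac{21}{50}\right)^{2} = \left(- \frac{1221}{50}\right)^{2} = \frac{1490841}{2500}$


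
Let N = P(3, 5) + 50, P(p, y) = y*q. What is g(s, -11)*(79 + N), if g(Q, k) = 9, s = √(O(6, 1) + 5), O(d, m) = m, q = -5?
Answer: 936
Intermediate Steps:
P(p, y) = -5*y (P(p, y) = y*(-5) = -5*y)
s = √6 (s = √(1 + 5) = √6 ≈ 2.4495)
N = 25 (N = -5*5 + 50 = -25 + 50 = 25)
g(s, -11)*(79 + N) = 9*(79 + 25) = 9*104 = 936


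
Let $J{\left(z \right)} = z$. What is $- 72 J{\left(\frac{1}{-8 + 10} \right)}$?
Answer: $-36$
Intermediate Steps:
$- 72 J{\left(\frac{1}{-8 + 10} \right)} = - \frac{72}{-8 + 10} = - \frac{72}{2} = \left(-72\right) \frac{1}{2} = -36$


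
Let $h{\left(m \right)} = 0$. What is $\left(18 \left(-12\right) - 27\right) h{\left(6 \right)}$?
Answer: $0$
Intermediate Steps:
$\left(18 \left(-12\right) - 27\right) h{\left(6 \right)} = \left(18 \left(-12\right) - 27\right) 0 = \left(-216 - 27\right) 0 = \left(-243\right) 0 = 0$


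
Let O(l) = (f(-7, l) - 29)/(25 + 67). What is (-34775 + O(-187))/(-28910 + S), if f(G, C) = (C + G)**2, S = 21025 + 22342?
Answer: -3161693/1330044 ≈ -2.3771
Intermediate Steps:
S = 43367
O(l) = -29/92 + (-7 + l)**2/92 (O(l) = ((l - 7)**2 - 29)/(25 + 67) = ((-7 + l)**2 - 29)/92 = (-29 + (-7 + l)**2)*(1/92) = -29/92 + (-7 + l)**2/92)
(-34775 + O(-187))/(-28910 + S) = (-34775 + (-29/92 + (-7 - 187)**2/92))/(-28910 + 43367) = (-34775 + (-29/92 + (1/92)*(-194)**2))/14457 = (-34775 + (-29/92 + (1/92)*37636))*(1/14457) = (-34775 + (-29/92 + 9409/23))*(1/14457) = (-34775 + 37607/92)*(1/14457) = -3161693/92*1/14457 = -3161693/1330044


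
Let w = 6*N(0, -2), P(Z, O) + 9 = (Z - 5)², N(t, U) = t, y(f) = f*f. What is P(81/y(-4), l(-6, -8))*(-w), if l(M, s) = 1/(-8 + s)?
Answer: 0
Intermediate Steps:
y(f) = f²
P(Z, O) = -9 + (-5 + Z)² (P(Z, O) = -9 + (Z - 5)² = -9 + (-5 + Z)²)
w = 0 (w = 6*0 = 0)
P(81/y(-4), l(-6, -8))*(-w) = (-9 + (-5 + 81/((-4)²))²)*(-1*0) = (-9 + (-5 + 81/16)²)*0 = (-9 + (1/16)²)*0 = (-9 + 1/256)*0 = -2303/256*0 = 0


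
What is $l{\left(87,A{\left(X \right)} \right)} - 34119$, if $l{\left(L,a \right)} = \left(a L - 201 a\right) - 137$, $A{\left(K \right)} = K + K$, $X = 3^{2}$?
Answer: $-36308$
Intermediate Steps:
$X = 9$
$A{\left(K \right)} = 2 K$
$l{\left(L,a \right)} = -137 - 201 a + L a$ ($l{\left(L,a \right)} = \left(L a - 201 a\right) - 137 = \left(- 201 a + L a\right) - 137 = -137 - 201 a + L a$)
$l{\left(87,A{\left(X \right)} \right)} - 34119 = \left(-137 - 201 \cdot 2 \cdot 9 + 87 \cdot 2 \cdot 9\right) - 34119 = \left(-137 - 3618 + 87 \cdot 18\right) - 34119 = \left(-137 - 3618 + 1566\right) - 34119 = -2189 - 34119 = -36308$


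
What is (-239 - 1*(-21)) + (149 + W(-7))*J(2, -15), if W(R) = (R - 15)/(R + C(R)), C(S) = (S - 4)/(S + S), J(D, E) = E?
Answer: -72677/29 ≈ -2506.1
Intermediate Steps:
C(S) = (-4 + S)/(2*S) (C(S) = (-4 + S)/((2*S)) = (-4 + S)*(1/(2*S)) = (-4 + S)/(2*S))
W(R) = (-15 + R)/(R + (-4 + R)/(2*R)) (W(R) = (R - 15)/(R + (-4 + R)/(2*R)) = (-15 + R)/(R + (-4 + R)/(2*R)))
(-239 - 1*(-21)) + (149 + W(-7))*J(2, -15) = (-239 - 1*(-21)) + (149 + 2*(-7)*(-15 - 7)/(-4 - 7 + 2*(-7)²))*(-15) = (-239 + 21) + (149 + 2*(-7)*(-22)/(-4 - 7 + 2*49))*(-15) = -218 + (149 + 2*(-7)*(-22)/(-4 - 7 + 98))*(-15) = -218 + (149 + 2*(-7)*(-22)/87)*(-15) = -218 + (149 + 2*(-7)*(1/87)*(-22))*(-15) = -218 + (149 + 308/87)*(-15) = -218 + (13271/87)*(-15) = -218 - 66355/29 = -72677/29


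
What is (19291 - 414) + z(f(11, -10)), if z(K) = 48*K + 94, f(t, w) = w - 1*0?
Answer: 18491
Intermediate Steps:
f(t, w) = w (f(t, w) = w + 0 = w)
z(K) = 94 + 48*K
(19291 - 414) + z(f(11, -10)) = (19291 - 414) + (94 + 48*(-10)) = 18877 + (94 - 480) = 18877 - 386 = 18491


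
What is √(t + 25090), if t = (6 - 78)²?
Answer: √30274 ≈ 173.99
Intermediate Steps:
t = 5184 (t = (-72)² = 5184)
√(t + 25090) = √(5184 + 25090) = √30274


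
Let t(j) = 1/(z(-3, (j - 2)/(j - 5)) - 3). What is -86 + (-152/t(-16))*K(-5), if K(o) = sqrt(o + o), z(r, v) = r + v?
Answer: -86 + 5472*I*sqrt(10)/7 ≈ -86.0 + 2472.0*I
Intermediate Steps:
t(j) = 1/(-6 + (-2 + j)/(-5 + j)) (t(j) = 1/((-3 + (j - 2)/(j - 5)) - 3) = 1/((-3 + (-2 + j)/(-5 + j)) - 3) = 1/(-6 + (-2 + j)/(-5 + j)))
K(o) = sqrt(2)*sqrt(o) (K(o) = sqrt(2*o) = sqrt(2)*sqrt(o))
-86 + (-152/t(-16))*K(-5) = -86 + (-152*(-28 + 5*(-16))/(5 - 1*(-16)))*(sqrt(2)*sqrt(-5)) = -86 + (-152*(-28 - 80)/(5 + 16))*(sqrt(2)*(I*sqrt(5))) = -86 + (-152/(21/(-108)))*(I*sqrt(10)) = -86 + (-152/((-1/108*21)))*(I*sqrt(10)) = -86 + (-152/(-7/36))*(I*sqrt(10)) = -86 + (-152*(-36/7))*(I*sqrt(10)) = -86 + 5472*(I*sqrt(10))/7 = -86 + 5472*I*sqrt(10)/7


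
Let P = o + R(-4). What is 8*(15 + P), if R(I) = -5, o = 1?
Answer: 88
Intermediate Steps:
P = -4 (P = 1 - 5 = -4)
8*(15 + P) = 8*(15 - 4) = 8*11 = 88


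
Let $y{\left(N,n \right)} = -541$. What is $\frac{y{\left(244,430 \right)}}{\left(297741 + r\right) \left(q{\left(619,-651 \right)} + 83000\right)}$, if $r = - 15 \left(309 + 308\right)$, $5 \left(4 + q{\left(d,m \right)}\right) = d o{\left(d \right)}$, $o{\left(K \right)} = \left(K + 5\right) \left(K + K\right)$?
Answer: $- \frac{2705}{138069373059288} \approx -1.9592 \cdot 10^{-11}$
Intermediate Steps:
$o{\left(K \right)} = 2 K \left(5 + K\right)$ ($o{\left(K \right)} = \left(5 + K\right) 2 K = 2 K \left(5 + K\right)$)
$q{\left(d,m \right)} = -4 + \frac{2 d^{2} \left(5 + d\right)}{5}$ ($q{\left(d,m \right)} = -4 + \frac{d 2 d \left(5 + d\right)}{5} = -4 + \frac{2 d^{2} \left(5 + d\right)}{5}$)
$r = -9255$ ($r = \left(-15\right) 617 = -9255$)
$\frac{y{\left(244,430 \right)}}{\left(297741 + r\right) \left(q{\left(619,-651 \right)} + 83000\right)} = - \frac{541}{\left(297741 - 9255\right) \left(\left(-4 + \frac{2 \cdot 619^{2} \left(5 + 619\right)}{5}\right) + 83000\right)} = - \frac{541}{288486 \left(\left(-4 + \frac{2}{5} \cdot 383161 \cdot 624\right) + 83000\right)} = - \frac{541}{288486 \left(\left(-4 + \frac{478184928}{5}\right) + 83000\right)} = - \frac{541}{288486 \left(\frac{478184908}{5} + 83000\right)} = - \frac{541}{288486 \cdot \frac{478599908}{5}} = - \frac{541}{\frac{138069373059288}{5}} = \left(-541\right) \frac{5}{138069373059288} = - \frac{2705}{138069373059288}$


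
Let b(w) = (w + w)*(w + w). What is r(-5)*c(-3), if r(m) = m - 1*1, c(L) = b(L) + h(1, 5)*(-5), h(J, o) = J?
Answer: -186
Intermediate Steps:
b(w) = 4*w² (b(w) = (2*w)*(2*w) = 4*w²)
c(L) = -5 + 4*L² (c(L) = 4*L² + 1*(-5) = 4*L² - 5 = -5 + 4*L²)
r(m) = -1 + m (r(m) = m - 1 = -1 + m)
r(-5)*c(-3) = (-1 - 5)*(-5 + 4*(-3)²) = -6*(-5 + 4*9) = -6*(-5 + 36) = -6*31 = -186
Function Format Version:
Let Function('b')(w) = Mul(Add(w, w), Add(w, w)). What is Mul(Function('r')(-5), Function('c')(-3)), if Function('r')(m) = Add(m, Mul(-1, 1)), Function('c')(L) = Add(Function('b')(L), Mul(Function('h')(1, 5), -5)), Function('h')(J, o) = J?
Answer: -186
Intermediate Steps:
Function('b')(w) = Mul(4, Pow(w, 2)) (Function('b')(w) = Mul(Mul(2, w), Mul(2, w)) = Mul(4, Pow(w, 2)))
Function('c')(L) = Add(-5, Mul(4, Pow(L, 2))) (Function('c')(L) = Add(Mul(4, Pow(L, 2)), Mul(1, -5)) = Add(Mul(4, Pow(L, 2)), -5) = Add(-5, Mul(4, Pow(L, 2))))
Function('r')(m) = Add(-1, m) (Function('r')(m) = Add(m, -1) = Add(-1, m))
Mul(Function('r')(-5), Function('c')(-3)) = Mul(Add(-1, -5), Add(-5, Mul(4, Pow(-3, 2)))) = Mul(-6, Add(-5, Mul(4, 9))) = Mul(-6, Add(-5, 36)) = Mul(-6, 31) = -186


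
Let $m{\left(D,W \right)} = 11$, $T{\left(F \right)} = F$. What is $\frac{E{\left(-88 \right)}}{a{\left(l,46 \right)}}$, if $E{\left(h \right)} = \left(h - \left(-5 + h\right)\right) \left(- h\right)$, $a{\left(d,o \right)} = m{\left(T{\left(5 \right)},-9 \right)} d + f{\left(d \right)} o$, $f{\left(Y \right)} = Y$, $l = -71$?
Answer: $- \frac{440}{4047} \approx -0.10872$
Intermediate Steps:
$a{\left(d,o \right)} = 11 d + d o$
$E{\left(h \right)} = - 5 h$ ($E{\left(h \right)} = 5 \left(- h\right) = - 5 h$)
$\frac{E{\left(-88 \right)}}{a{\left(l,46 \right)}} = \frac{\left(-5\right) \left(-88\right)}{\left(-71\right) \left(11 + 46\right)} = \frac{440}{\left(-71\right) 57} = \frac{440}{-4047} = 440 \left(- \frac{1}{4047}\right) = - \frac{440}{4047}$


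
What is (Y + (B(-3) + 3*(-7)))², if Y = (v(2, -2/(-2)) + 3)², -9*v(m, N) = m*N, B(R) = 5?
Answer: 450241/6561 ≈ 68.624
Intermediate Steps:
v(m, N) = -N*m/9 (v(m, N) = -m*N/9 = -N*m/9)
Y = 625/81 (Y = (-⅑*(-2/(-2))*2 + 3)² = (-⅑*(-2*(-½))*2 + 3)² = (-⅑*1*2 + 3)² = (-2/9 + 3)² = (25/9)² = 625/81 ≈ 7.7160)
(Y + (B(-3) + 3*(-7)))² = (625/81 + (5 + 3*(-7)))² = (625/81 + (5 - 21))² = (625/81 - 16)² = (-671/81)² = 450241/6561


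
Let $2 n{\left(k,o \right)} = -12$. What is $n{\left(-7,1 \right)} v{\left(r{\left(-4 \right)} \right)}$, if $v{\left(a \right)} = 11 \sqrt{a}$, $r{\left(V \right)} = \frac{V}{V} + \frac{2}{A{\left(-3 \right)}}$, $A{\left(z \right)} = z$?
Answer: $- 22 \sqrt{3} \approx -38.105$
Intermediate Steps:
$r{\left(V \right)} = \frac{1}{3}$ ($r{\left(V \right)} = \frac{V}{V} + \frac{2}{-3} = 1 + 2 \left(- \frac{1}{3}\right) = 1 - \frac{2}{3} = \frac{1}{3}$)
$n{\left(k,o \right)} = -6$ ($n{\left(k,o \right)} = \frac{1}{2} \left(-12\right) = -6$)
$n{\left(-7,1 \right)} v{\left(r{\left(-4 \right)} \right)} = - 6 \frac{11}{\sqrt{3}} = - 6 \cdot 11 \frac{\sqrt{3}}{3} = - 6 \frac{11 \sqrt{3}}{3} = - 22 \sqrt{3}$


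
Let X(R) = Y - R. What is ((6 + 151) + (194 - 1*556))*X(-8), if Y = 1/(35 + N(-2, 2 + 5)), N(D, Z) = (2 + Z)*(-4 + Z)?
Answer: -101885/62 ≈ -1643.3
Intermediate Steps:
N(D, Z) = (-4 + Z)*(2 + Z)
Y = 1/62 (Y = 1/(35 + (-8 + (2 + 5)**2 - 2*(2 + 5))) = 1/(35 + (-8 + 7**2 - 2*7)) = 1/(35 + (-8 + 49 - 14)) = 1/(35 + 27) = 1/62 ≈ 0.016129)
X(R) = 1/62 - R
((6 + 151) + (194 - 1*556))*X(-8) = ((6 + 151) + (194 - 1*556))*(1/62 - 1*(-8)) = (157 + (194 - 556))*(1/62 + 8) = (157 - 362)*(497/62) = -205*497/62 = -101885/62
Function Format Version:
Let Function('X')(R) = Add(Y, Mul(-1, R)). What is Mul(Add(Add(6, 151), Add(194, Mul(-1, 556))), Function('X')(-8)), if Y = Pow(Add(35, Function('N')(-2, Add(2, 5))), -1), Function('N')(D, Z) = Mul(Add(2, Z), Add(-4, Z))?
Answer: Rational(-101885, 62) ≈ -1643.3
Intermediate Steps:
Function('N')(D, Z) = Mul(Add(-4, Z), Add(2, Z))
Y = Rational(1, 62) (Y = Pow(Add(35, Add(-8, Pow(Add(2, 5), 2), Mul(-2, Add(2, 5)))), -1) = Pow(Add(35, Add(-8, Pow(7, 2), Mul(-2, 7))), -1) = Pow(Add(35, Add(-8, 49, -14)), -1) = Pow(Add(35, 27), -1) = Pow(62, -1) = Rational(1, 62) ≈ 0.016129)
Function('X')(R) = Add(Rational(1, 62), Mul(-1, R))
Mul(Add(Add(6, 151), Add(194, Mul(-1, 556))), Function('X')(-8)) = Mul(Add(Add(6, 151), Add(194, Mul(-1, 556))), Add(Rational(1, 62), Mul(-1, -8))) = Mul(Add(157, Add(194, -556)), Add(Rational(1, 62), 8)) = Mul(Add(157, -362), Rational(497, 62)) = Mul(-205, Rational(497, 62)) = Rational(-101885, 62)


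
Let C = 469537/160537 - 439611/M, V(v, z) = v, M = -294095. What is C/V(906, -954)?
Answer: 104331157561/21387547443795 ≈ 0.0048781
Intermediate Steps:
C = 208662315122/47213129015 (C = 469537/160537 - 439611/(-294095) = 469537*(1/160537) - 439611*(-1/294095) = 469537/160537 + 439611/294095 = 208662315122/47213129015 ≈ 4.4196)
C/V(906, -954) = (208662315122/47213129015)/906 = (208662315122/47213129015)*(1/906) = 104331157561/21387547443795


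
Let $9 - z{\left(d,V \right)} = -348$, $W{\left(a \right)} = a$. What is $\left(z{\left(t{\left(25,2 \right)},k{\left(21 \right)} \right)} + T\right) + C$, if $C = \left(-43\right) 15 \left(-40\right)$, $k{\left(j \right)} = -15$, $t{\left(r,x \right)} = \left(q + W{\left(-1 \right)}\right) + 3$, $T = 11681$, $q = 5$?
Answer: $37838$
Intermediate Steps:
$t{\left(r,x \right)} = 7$ ($t{\left(r,x \right)} = \left(5 - 1\right) + 3 = 4 + 3 = 7$)
$C = 25800$ ($C = \left(-645\right) \left(-40\right) = 25800$)
$z{\left(d,V \right)} = 357$ ($z{\left(d,V \right)} = 9 - -348 = 9 + 348 = 357$)
$\left(z{\left(t{\left(25,2 \right)},k{\left(21 \right)} \right)} + T\right) + C = \left(357 + 11681\right) + 25800 = 12038 + 25800 = 37838$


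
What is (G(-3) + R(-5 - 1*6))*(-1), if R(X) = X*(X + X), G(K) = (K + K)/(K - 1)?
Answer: -487/2 ≈ -243.50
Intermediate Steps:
G(K) = 2*K/(-1 + K) (G(K) = (2*K)/(-1 + K) = 2*K/(-1 + K))
R(X) = 2*X**2 (R(X) = X*(2*X) = 2*X**2)
(G(-3) + R(-5 - 1*6))*(-1) = (2*(-3)/(-1 - 3) + 2*(-5 - 1*6)**2)*(-1) = (2*(-3)/(-4) + 2*(-5 - 6)**2)*(-1) = (2*(-3)*(-1/4) + 2*(-11)**2)*(-1) = (3/2 + 2*121)*(-1) = (3/2 + 242)*(-1) = (487/2)*(-1) = -487/2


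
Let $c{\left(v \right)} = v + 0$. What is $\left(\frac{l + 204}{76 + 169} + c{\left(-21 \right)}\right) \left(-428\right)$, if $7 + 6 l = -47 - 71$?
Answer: $\frac{910142}{105} \approx 8668.0$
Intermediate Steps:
$l = - \frac{125}{6}$ ($l = - \frac{7}{6} + \frac{-47 - 71}{6} = - \frac{7}{6} + \frac{1}{6} \left(-118\right) = - \frac{7}{6} - \frac{59}{3} = - \frac{125}{6} \approx -20.833$)
$c{\left(v \right)} = v$
$\left(\frac{l + 204}{76 + 169} + c{\left(-21 \right)}\right) \left(-428\right) = \left(\frac{- \frac{125}{6} + 204}{76 + 169} - 21\right) \left(-428\right) = \left(\frac{1099}{6 \cdot 245} - 21\right) \left(-428\right) = \left(\frac{1099}{6} \cdot \frac{1}{245} - 21\right) \left(-428\right) = \left(\frac{157}{210} - 21\right) \left(-428\right) = \left(- \frac{4253}{210}\right) \left(-428\right) = \frac{910142}{105}$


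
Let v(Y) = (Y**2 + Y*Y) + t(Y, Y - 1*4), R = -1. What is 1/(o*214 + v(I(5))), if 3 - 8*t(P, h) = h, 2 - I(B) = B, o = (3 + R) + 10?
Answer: 4/10349 ≈ 0.00038651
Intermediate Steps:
o = 12 (o = (3 - 1) + 10 = 2 + 10 = 12)
I(B) = 2 - B
t(P, h) = 3/8 - h/8
v(Y) = 7/8 + 2*Y**2 - Y/8 (v(Y) = (Y**2 + Y*Y) + (3/8 - (Y - 1*4)/8) = (Y**2 + Y**2) + (3/8 - (Y - 4)/8) = 2*Y**2 + (3/8 - (-4 + Y)/8) = 2*Y**2 + (3/8 + (1/2 - Y/8)) = 2*Y**2 + (7/8 - Y/8) = 7/8 + 2*Y**2 - Y/8)
1/(o*214 + v(I(5))) = 1/(12*214 + (7/8 + 2*(2 - 1*5)**2 - (2 - 1*5)/8)) = 1/(2568 + (7/8 + 2*(2 - 5)**2 - (2 - 5)/8)) = 1/(2568 + (7/8 + 2*(-3)**2 - 1/8*(-3))) = 1/(2568 + (7/8 + 2*9 + 3/8)) = 1/(2568 + (7/8 + 18 + 3/8)) = 1/(2568 + 77/4) = 1/(10349/4) = 4/10349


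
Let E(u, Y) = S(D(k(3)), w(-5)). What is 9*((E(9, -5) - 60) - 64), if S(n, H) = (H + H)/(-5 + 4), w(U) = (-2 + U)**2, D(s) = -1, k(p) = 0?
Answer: -1998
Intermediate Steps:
S(n, H) = -2*H (S(n, H) = (2*H)/(-1) = (2*H)*(-1) = -2*H)
E(u, Y) = -98 (E(u, Y) = -2*(-2 - 5)**2 = -2*(-7)**2 = -2*49 = -98)
9*((E(9, -5) - 60) - 64) = 9*((-98 - 60) - 64) = 9*(-158 - 64) = 9*(-222) = -1998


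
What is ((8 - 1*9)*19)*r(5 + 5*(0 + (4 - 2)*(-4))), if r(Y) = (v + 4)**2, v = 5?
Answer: -1539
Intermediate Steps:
r(Y) = 81 (r(Y) = (5 + 4)**2 = 9**2 = 81)
((8 - 1*9)*19)*r(5 + 5*(0 + (4 - 2)*(-4))) = ((8 - 1*9)*19)*81 = ((8 - 9)*19)*81 = -1*19*81 = -19*81 = -1539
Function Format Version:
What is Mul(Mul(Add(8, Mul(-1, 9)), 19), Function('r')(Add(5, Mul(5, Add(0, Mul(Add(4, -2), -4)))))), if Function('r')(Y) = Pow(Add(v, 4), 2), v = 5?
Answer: -1539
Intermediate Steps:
Function('r')(Y) = 81 (Function('r')(Y) = Pow(Add(5, 4), 2) = Pow(9, 2) = 81)
Mul(Mul(Add(8, Mul(-1, 9)), 19), Function('r')(Add(5, Mul(5, Add(0, Mul(Add(4, -2), -4)))))) = Mul(Mul(Add(8, Mul(-1, 9)), 19), 81) = Mul(Mul(Add(8, -9), 19), 81) = Mul(Mul(-1, 19), 81) = Mul(-19, 81) = -1539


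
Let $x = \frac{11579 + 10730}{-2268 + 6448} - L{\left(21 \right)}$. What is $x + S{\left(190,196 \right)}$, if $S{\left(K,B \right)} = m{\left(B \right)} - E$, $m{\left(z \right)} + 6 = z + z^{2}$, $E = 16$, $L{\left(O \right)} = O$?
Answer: $\frac{161240729}{4180} \approx 38574.0$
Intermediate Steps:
$x = - \frac{65471}{4180}$ ($x = \frac{11579 + 10730}{-2268 + 6448} - 21 = \frac{22309}{4180} - 21 = - \frac{65471}{4180} \approx -15.663$)
$m{\left(z \right)} = -6 + z + z^{2}$ ($m{\left(z \right)} = -6 + \left(z + z^{2}\right) = -6 + z + z^{2}$)
$S{\left(K,B \right)} = -22 + B + B^{2}$ ($S{\left(K,B \right)} = \left(-6 + B + B^{2}\right) - 16 = -22 + B + B^{2}$)
$x + S{\left(190,196 \right)} = - \frac{65471}{4180} + \left(-22 + 196 + 196^{2}\right) = - \frac{65471}{4180} + \left(-22 + 196 + 38416\right) = - \frac{65471}{4180} + 38590 = \frac{161240729}{4180}$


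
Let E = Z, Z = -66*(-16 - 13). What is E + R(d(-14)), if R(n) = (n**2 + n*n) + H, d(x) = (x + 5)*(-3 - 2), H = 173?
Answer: 6137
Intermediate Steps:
d(x) = -25 - 5*x (d(x) = (5 + x)*(-5) = -25 - 5*x)
R(n) = 173 + 2*n**2 (R(n) = (n**2 + n*n) + 173 = (n**2 + n**2) + 173 = 2*n**2 + 173 = 173 + 2*n**2)
Z = 1914 (Z = -66*(-29) = 1914)
E = 1914
E + R(d(-14)) = 1914 + (173 + 2*(-25 - 5*(-14))**2) = 1914 + (173 + 2*(-25 + 70)**2) = 1914 + (173 + 2*45**2) = 1914 + (173 + 2*2025) = 1914 + (173 + 4050) = 1914 + 4223 = 6137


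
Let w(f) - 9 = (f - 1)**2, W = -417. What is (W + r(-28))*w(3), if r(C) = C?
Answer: -5785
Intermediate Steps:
w(f) = 9 + (-1 + f)**2 (w(f) = 9 + (f - 1)**2 = 9 + (-1 + f)**2)
(W + r(-28))*w(3) = (-417 - 28)*(9 + (-1 + 3)**2) = -445*(9 + 2**2) = -445*(9 + 4) = -445*13 = -5785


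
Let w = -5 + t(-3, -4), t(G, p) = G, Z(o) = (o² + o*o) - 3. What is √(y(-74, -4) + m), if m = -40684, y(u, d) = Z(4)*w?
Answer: 2*I*√10229 ≈ 202.28*I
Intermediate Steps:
Z(o) = -3 + 2*o² (Z(o) = (o² + o²) - 3 = 2*o² - 3 = -3 + 2*o²)
w = -8 (w = -5 - 3 = -8)
y(u, d) = -232 (y(u, d) = (-3 + 2*4²)*(-8) = (-3 + 2*16)*(-8) = (-3 + 32)*(-8) = 29*(-8) = -232)
√(y(-74, -4) + m) = √(-232 - 40684) = √(-40916) = 2*I*√10229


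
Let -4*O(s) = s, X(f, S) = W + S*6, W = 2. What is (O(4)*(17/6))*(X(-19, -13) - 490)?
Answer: 4811/3 ≈ 1603.7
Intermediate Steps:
X(f, S) = 2 + 6*S (X(f, S) = 2 + S*6 = 2 + 6*S)
O(s) = -s/4
(O(4)*(17/6))*(X(-19, -13) - 490) = ((-1/4*4)*(17/6))*((2 + 6*(-13)) - 490) = (-17/6)*((2 - 78) - 490) = (-1*17/6)*(-76 - 490) = -17/6*(-566) = 4811/3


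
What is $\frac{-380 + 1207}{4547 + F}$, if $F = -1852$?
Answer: $\frac{827}{2695} \approx 0.30686$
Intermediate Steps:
$\frac{-380 + 1207}{4547 + F} = \frac{-380 + 1207}{4547 - 1852} = \frac{827}{2695}$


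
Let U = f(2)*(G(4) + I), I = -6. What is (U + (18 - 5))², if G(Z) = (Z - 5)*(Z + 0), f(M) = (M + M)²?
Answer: 21609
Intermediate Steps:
f(M) = 4*M² (f(M) = (2*M)² = 4*M²)
G(Z) = Z*(-5 + Z) (G(Z) = (-5 + Z)*Z = Z*(-5 + Z))
U = -160 (U = (4*2²)*(4*(-5 + 4) - 6) = (4*4)*(4*(-1) - 6) = 16*(-4 - 6) = 16*(-10) = -160)
(U + (18 - 5))² = (-160 + (18 - 5))² = (-160 + 13)² = (-147)² = 21609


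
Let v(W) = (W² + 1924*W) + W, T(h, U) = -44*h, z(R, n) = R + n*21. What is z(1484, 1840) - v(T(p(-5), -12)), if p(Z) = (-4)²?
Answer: 899708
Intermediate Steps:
p(Z) = 16
z(R, n) = R + 21*n
v(W) = W² + 1925*W
z(1484, 1840) - v(T(p(-5), -12)) = (1484 + 21*1840) - (-44*16)*(1925 - 44*16) = (1484 + 38640) - (-704)*(1925 - 704) = 40124 - (-704)*1221 = 40124 - 1*(-859584) = 40124 + 859584 = 899708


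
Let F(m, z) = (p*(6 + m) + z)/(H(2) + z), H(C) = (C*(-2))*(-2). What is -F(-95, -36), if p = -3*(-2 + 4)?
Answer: 249/14 ≈ 17.786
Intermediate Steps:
p = -6 (p = -3*2 = -6)
H(C) = 4*C (H(C) = -2*C*(-2) = 4*C)
F(m, z) = (-36 + z - 6*m)/(8 + z) (F(m, z) = (-6*(6 + m) + z)/(4*2 + z) = ((-36 - 6*m) + z)/(8 + z) = (-36 + z - 6*m)/(8 + z))
-F(-95, -36) = -(-36 - 36 - 6*(-95))/(8 - 36) = -(-36 - 36 + 570)/(-28) = -(-1)*498/28 = -1*(-249/14) = 249/14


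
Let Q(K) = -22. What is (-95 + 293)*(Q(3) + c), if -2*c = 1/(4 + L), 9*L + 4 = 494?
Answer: -2292147/526 ≈ -4357.7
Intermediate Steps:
L = 490/9 (L = -4/9 + (⅑)*494 = -4/9 + 494/9 = 490/9 ≈ 54.444)
c = -9/1052 (c = -1/(2*(4 + 490/9)) = -1/(2*526/9) = -½*9/526 = -9/1052 ≈ -0.0085551)
(-95 + 293)*(Q(3) + c) = (-95 + 293)*(-22 - 9/1052) = 198*(-23153/1052) = -2292147/526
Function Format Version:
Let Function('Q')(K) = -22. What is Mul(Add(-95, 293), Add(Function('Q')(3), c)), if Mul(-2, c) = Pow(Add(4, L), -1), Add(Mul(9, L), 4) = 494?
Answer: Rational(-2292147, 526) ≈ -4357.7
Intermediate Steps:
L = Rational(490, 9) (L = Add(Rational(-4, 9), Mul(Rational(1, 9), 494)) = Add(Rational(-4, 9), Rational(494, 9)) = Rational(490, 9) ≈ 54.444)
c = Rational(-9, 1052) (c = Mul(Rational(-1, 2), Pow(Add(4, Rational(490, 9)), -1)) = Mul(Rational(-1, 2), Pow(Rational(526, 9), -1)) = Mul(Rational(-1, 2), Rational(9, 526)) = Rational(-9, 1052) ≈ -0.0085551)
Mul(Add(-95, 293), Add(Function('Q')(3), c)) = Mul(Add(-95, 293), Add(-22, Rational(-9, 1052))) = Mul(198, Rational(-23153, 1052)) = Rational(-2292147, 526)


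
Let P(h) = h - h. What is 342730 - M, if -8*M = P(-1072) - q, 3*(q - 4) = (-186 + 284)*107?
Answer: 4107511/12 ≈ 3.4229e+5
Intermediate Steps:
P(h) = 0
q = 10498/3 (q = 4 + ((-186 + 284)*107)/3 = 4 + (98*107)/3 = 4 + (⅓)*10486 = 4 + 10486/3 = 10498/3 ≈ 3499.3)
M = 5249/12 (M = -(0 - 1*10498/3)/8 = -(0 - 10498/3)/8 = -⅛*(-10498/3) = 5249/12 ≈ 437.42)
342730 - M = 342730 - 1*5249/12 = 342730 - 5249/12 = 4107511/12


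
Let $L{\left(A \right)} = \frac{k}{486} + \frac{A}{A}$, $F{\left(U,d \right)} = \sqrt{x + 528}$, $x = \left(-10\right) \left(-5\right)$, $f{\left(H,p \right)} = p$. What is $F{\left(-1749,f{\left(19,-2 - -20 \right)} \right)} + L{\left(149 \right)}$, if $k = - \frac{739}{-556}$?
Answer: $\frac{270955}{270216} + 17 \sqrt{2} \approx 25.044$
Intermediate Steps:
$k = \frac{739}{556}$ ($k = \left(-739\right) \left(- \frac{1}{556}\right) = \frac{739}{556} \approx 1.3291$)
$x = 50$
$F{\left(U,d \right)} = 17 \sqrt{2}$ ($F{\left(U,d \right)} = \sqrt{50 + 528} = \sqrt{578} = 17 \sqrt{2}$)
$L{\left(A \right)} = \frac{270955}{270216}$ ($L{\left(A \right)} = \frac{739}{556 \cdot 486} + \frac{A}{A} = \frac{739}{556} \cdot \frac{1}{486} + 1 = \frac{739}{270216} + 1 = \frac{270955}{270216}$)
$F{\left(-1749,f{\left(19,-2 - -20 \right)} \right)} + L{\left(149 \right)} = 17 \sqrt{2} + \frac{270955}{270216} = \frac{270955}{270216} + 17 \sqrt{2}$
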